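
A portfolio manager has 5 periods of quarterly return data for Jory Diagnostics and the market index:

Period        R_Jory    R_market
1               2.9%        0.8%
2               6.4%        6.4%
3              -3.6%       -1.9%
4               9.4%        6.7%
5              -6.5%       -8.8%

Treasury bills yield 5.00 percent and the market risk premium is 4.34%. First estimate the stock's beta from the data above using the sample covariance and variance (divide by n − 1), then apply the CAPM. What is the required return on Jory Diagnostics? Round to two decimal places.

9.32%

Mean R_i = (2.9 + 6.4 − 3.6 + 9.4 − 6.5) / 5 = 1.7200%
Mean R_m = (0.8 + 6.4 − 1.9 + 6.7 − 8.8) / 5 = 0.6400%
Σ(R_i − R̄_i)(R_m − R̄_m) = 164.7960  ⇒  Cov = 164.7960 / 4 = 41.1990
Σ(R_m − R̄_m)² = 165.4920  ⇒  Var(R_m) = 165.4920 / 4 = 41.3730
β = Cov / Var(R_m) = 41.1990 / 41.3730 = 0.9958
E(R) = R_f + β × MRP = 5.00% + 0.9958 × 4.34% = 9.32%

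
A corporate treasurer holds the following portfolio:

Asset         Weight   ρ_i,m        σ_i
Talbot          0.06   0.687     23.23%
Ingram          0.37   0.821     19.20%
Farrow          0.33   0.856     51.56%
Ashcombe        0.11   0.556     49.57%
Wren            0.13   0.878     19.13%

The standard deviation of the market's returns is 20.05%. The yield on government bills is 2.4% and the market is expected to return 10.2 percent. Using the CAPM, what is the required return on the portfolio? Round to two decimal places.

12.74%

β_Talbot = 0.687 × 23.23% / 20.05% = 0.7960
β_Ingram = 0.821 × 19.20% / 20.05% = 0.7862
β_Farrow = 0.856 × 51.56% / 20.05% = 2.2013
β_Ashcombe = 0.556 × 49.57% / 20.05% = 1.3746
β_Wren = 0.878 × 19.13% / 20.05% = 0.8377
β_P = Σ w_i β_i = 0.06×0.7960 + 0.37×0.7862 + 0.33×2.2013 + 0.11×1.3746 + 0.13×0.8377 = 1.3252
MRP = 10.2% − 2.4% = 7.80%
E(R_P) = R_f + β_P × MRP = 2.4% + 1.3252 × 7.8% = 12.74%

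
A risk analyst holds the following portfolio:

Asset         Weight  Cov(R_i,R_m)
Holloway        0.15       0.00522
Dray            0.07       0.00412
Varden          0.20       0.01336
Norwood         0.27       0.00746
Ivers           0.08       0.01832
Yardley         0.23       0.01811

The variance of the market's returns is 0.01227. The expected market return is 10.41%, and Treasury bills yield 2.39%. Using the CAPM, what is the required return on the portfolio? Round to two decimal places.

9.83%

β_Holloway = 0.00522 / 0.01227 = 0.4254
β_Dray = 0.00412 / 0.01227 = 0.3358
β_Varden = 0.01336 / 0.01227 = 1.0888
β_Norwood = 0.00746 / 0.01227 = 0.6080
β_Ivers = 0.01832 / 0.01227 = 1.4931
β_Yardley = 0.01811 / 0.01227 = 1.4760
β_P = Σ w_i β_i = 0.15×0.4254 + 0.07×0.3358 + 0.20×1.0888 + 0.27×0.6080 + 0.08×1.4931 + 0.23×1.4760 = 0.9282
MRP = 10.41% − 2.39% = 8.02%
E(R_P) = R_f + β_P × MRP = 2.39% + 0.9282 × 8.02% = 9.83%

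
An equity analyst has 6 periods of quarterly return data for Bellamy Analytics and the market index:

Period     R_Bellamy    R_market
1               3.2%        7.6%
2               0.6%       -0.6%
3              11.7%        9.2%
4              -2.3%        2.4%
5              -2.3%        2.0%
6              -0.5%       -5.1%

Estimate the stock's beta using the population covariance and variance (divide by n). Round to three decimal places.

0.702

Mean R_i = (3.2 + 0.6 + 11.7 − 2.3 − 2.3 − 0.5) / 6 = 1.7333%
Mean R_m = (7.6 − 0.6 + 9.2 + 2.4 + 2.0 − 5.1) / 6 = 2.5833%
Σ(R_i − R̄_i)(R_m − R̄_m) = 97.1633  ⇒  Cov = 97.1633 / 6 = 16.1939
Σ(R_m − R̄_m)² = 138.4883  ⇒  Var(R_m) = 138.4883 / 6 = 23.0814
β = Cov / Var(R_m) = 16.1939 / 23.0814 = 0.7016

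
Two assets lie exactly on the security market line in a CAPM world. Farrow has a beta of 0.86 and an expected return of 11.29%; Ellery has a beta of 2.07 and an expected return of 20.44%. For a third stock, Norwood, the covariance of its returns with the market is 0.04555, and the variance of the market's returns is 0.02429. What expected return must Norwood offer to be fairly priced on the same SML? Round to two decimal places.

18.97%

MRP = (20.44% − 11.29%) / (2.07 − 0.86) = 7.5620%
R_f = 11.29% − 0.86 × 7.5620% = 4.7867%
β_Norwood = Cov / Var(R_m) = 0.04555 / 0.02429 = 1.8753
E(R_Norwood) = R_f + β × MRP = 4.7867% + 1.8753 × 7.5620% = 18.97%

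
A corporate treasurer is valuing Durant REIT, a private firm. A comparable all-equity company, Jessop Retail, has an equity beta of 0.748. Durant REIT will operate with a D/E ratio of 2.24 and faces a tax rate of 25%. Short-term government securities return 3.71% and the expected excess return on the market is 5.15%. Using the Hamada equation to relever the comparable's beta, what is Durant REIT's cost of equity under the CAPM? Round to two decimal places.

14.03%

β_L = β_U × [1 + (1 − t)(D/E)] = 0.748 × [1 + (1 − 0.25) × 2.24]
    = 0.748 × [1 + 0.75 × 2.24] = 0.748 × 2.6800 = 2.0046
E(R) = R_f + β_L × MRP = 3.71% + 2.0046 × 5.15% = 14.03%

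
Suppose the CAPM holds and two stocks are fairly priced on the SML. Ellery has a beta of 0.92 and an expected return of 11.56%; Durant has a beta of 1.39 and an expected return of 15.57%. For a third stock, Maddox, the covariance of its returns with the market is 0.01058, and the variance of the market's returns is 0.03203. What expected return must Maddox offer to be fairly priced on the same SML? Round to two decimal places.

6.53%

MRP = (15.57% − 11.56%) / (1.39 − 0.92) = 8.5319%
R_f = 11.56% − 0.92 × 8.5319% = 3.7107%
β_Maddox = Cov / Var(R_m) = 0.01058 / 0.03203 = 0.3303
E(R_Maddox) = R_f + β × MRP = 3.7107% + 0.3303 × 8.5319% = 6.53%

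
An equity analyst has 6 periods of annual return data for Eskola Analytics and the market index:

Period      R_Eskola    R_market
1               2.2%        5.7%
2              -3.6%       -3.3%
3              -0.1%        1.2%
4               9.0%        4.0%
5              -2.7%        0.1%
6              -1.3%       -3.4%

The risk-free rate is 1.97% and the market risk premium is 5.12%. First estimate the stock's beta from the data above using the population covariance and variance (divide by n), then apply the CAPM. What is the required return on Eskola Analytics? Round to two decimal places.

6.55%

Mean R_i = (2.2 − 3.6 − 0.1 + 9.0 − 2.7 − 1.3) / 6 = 0.5833%
Mean R_m = (5.7 − 3.3 + 1.2 + 4.0 + 0.1 − 3.4) / 6 = 0.7167%
Σ(R_i − R̄_i)(R_m − R̄_m) = 61.9417  ⇒  Cov = 61.9417 / 6 = 10.3236
Σ(R_m − R̄_m)² = 69.3083  ⇒  Var(R_m) = 69.3083 / 6 = 11.5514
β = Cov / Var(R_m) = 10.3236 / 11.5514 = 0.8937
E(R) = R_f + β × MRP = 1.97% + 0.8937 × 5.12% = 6.55%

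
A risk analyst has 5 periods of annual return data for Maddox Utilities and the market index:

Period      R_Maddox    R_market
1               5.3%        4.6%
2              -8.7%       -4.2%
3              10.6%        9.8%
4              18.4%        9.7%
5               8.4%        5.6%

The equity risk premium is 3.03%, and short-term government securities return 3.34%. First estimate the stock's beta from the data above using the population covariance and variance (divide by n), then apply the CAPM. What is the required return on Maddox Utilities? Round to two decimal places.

Mean R_i = (5.3 − 8.7 + 10.6 + 18.4 + 8.4) / 5 = 6.8000%
Mean R_m = (4.6 − 4.2 + 9.8 + 9.7 + 5.6) / 5 = 5.1000%
Σ(R_i − R̄_i)(R_m − R̄_m) = 216.9200  ⇒  Cov = 216.9200 / 5 = 43.3840
Σ(R_m − R̄_m)² = 130.2400  ⇒  Var(R_m) = 130.2400 / 5 = 26.0480
β = Cov / Var(R_m) = 43.3840 / 26.0480 = 1.6655
E(R) = R_f + β × MRP = 3.34% + 1.6655 × 3.03% = 8.39%

8.39%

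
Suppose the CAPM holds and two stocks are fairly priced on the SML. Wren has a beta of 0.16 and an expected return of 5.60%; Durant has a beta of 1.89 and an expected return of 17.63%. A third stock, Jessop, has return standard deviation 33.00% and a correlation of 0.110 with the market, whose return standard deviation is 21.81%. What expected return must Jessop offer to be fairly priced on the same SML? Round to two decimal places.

MRP = (17.63% − 5.60%) / (1.89 − 0.16) = 6.9538%
R_f = 5.60% − 0.16 × 6.9538% = 4.4874%
β_Jessop = ρ·σ_i/σ_m = 0.110 × 33.00 / 21.81 = 0.1664
E(R_Jessop) = R_f + β × MRP = 4.4874% + 0.1664 × 6.9538% = 5.64%

5.64%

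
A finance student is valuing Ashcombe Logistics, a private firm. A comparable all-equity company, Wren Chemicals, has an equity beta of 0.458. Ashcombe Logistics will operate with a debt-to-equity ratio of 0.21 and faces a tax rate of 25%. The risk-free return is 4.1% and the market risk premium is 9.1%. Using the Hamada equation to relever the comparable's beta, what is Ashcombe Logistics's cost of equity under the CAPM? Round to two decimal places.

8.92%

β_L = β_U × [1 + (1 − t)(D/E)] = 0.458 × [1 + (1 − 0.25) × 0.21]
    = 0.458 × [1 + 0.75 × 0.21] = 0.458 × 1.1575 = 0.5301
E(R) = R_f + β_L × MRP = 4.1% + 0.5301 × 9.1% = 8.92%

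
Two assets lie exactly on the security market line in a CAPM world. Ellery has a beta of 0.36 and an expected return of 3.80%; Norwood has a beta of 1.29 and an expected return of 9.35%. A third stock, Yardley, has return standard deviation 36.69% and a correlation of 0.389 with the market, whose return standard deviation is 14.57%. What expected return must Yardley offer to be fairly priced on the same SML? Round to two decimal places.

7.50%

MRP = (9.35% − 3.80%) / (1.29 − 0.36) = 5.9677%
R_f = 3.80% − 0.36 × 5.9677% = 1.6516%
β_Yardley = ρ·σ_i/σ_m = 0.389 × 36.69 / 14.57 = 0.9796
E(R_Yardley) = R_f + β × MRP = 1.6516% + 0.9796 × 5.9677% = 7.50%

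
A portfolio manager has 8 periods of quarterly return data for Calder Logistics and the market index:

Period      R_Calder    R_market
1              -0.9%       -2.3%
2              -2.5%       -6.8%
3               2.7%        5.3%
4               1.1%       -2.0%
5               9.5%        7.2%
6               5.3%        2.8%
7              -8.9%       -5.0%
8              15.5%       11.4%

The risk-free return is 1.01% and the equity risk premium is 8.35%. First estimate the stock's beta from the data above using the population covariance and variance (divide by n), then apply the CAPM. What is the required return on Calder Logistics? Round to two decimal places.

Mean R_i = (-0.9 − 2.5 + 2.7 + 1.1 + 9.5 + 5.3 − 8.9 + 15.5) / 8 = 2.7250%
Mean R_m = (-2.3 − 6.8 + 5.3 − 2.0 + 7.2 + 2.8 − 5.0 + 11.4) / 8 = 1.3250%
Σ(R_i − R̄_i)(R_m − R̄_m) = 306.7350  ⇒  Cov = 306.7350 / 8 = 38.3419
Σ(R_m − R̄_m)² = 284.2150  ⇒  Var(R_m) = 284.2150 / 8 = 35.5269
β = Cov / Var(R_m) = 38.3419 / 35.5269 = 1.0792
E(R) = R_f + β × MRP = 1.01% + 1.0792 × 8.35% = 10.02%

10.02%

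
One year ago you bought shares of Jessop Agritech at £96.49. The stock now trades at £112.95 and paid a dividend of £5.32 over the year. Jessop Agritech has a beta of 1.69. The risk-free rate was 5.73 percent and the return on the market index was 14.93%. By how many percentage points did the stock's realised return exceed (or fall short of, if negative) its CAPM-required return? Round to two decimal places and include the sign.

Realised HPR = (P1 + D1 − P0) / P0 = (112.95 + 5.32 − 96.49) / 96.49 = 21.78 / 96.49 = 22.5723%
MRP = 14.93% − 5.73% = 9.20%
CAPM required = R_f + β·MRP = 5.73% + 1.69 × 9.20% = 21.2780%
α = realised − required = 22.5723% − 21.2780% = +1.29%

+1.29%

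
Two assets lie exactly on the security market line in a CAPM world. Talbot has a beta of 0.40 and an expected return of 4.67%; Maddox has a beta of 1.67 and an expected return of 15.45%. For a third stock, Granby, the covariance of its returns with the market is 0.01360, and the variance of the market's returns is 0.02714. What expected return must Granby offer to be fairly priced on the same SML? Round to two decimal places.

MRP = (15.45% − 4.67%) / (1.67 − 0.40) = 8.4882%
R_f = 4.67% − 0.40 × 8.4882% = 1.2747%
β_Granby = Cov / Var(R_m) = 0.01360 / 0.02714 = 0.5011
E(R_Granby) = R_f + β × MRP = 1.2747% + 0.5011 × 8.4882% = 5.53%

5.53%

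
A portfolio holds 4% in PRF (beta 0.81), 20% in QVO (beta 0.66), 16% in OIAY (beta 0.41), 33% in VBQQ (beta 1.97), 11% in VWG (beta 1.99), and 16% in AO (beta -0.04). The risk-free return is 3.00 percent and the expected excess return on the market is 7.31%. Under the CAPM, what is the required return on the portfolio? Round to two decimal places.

β_P = Σ w_i β_i = 0.04×0.81 + 0.20×0.66 + 0.16×0.41 + 0.33×1.97 + 0.11×1.99 + 0.16×-0.04 = 1.0926
E(R_P) = R_f + β_P × MRP = 3.00% + 1.0926 × 7.31% = 10.99%

10.99%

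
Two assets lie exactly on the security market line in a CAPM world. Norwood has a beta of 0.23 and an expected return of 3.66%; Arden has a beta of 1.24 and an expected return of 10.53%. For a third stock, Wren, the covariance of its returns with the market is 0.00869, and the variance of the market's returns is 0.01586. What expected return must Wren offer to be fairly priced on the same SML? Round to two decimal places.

MRP = (10.53% − 3.66%) / (1.24 − 0.23) = 6.8020%
R_f = 3.66% − 0.23 × 6.8020% = 2.0955%
β_Wren = Cov / Var(R_m) = 0.00869 / 0.01586 = 0.5479
E(R_Wren) = R_f + β × MRP = 2.0955% + 0.5479 × 6.8020% = 5.82%

5.82%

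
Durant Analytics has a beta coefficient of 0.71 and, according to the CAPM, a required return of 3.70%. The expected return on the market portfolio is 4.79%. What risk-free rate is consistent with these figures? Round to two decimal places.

E(R) = R_f + β(E(R_m) − R_f) = R_f(1 − β) + β·E(R_m)
3.70% = R_f × (1 − 0.71) + 0.71 × 4.79%
3.70% = R_f × 0.29 + 3.4009%
R_f = (3.70% − 3.4009%) / 0.29 = 1.03%

1.03%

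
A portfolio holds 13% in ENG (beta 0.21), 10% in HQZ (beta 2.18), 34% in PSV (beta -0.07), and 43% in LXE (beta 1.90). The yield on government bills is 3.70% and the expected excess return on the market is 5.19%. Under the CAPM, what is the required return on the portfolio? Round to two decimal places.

9.09%

β_P = Σ w_i β_i = 0.13×0.21 + 0.10×2.18 + 0.34×-0.07 + 0.43×1.90 = 1.0385
E(R_P) = R_f + β_P × MRP = 3.70% + 1.0385 × 5.19% = 9.09%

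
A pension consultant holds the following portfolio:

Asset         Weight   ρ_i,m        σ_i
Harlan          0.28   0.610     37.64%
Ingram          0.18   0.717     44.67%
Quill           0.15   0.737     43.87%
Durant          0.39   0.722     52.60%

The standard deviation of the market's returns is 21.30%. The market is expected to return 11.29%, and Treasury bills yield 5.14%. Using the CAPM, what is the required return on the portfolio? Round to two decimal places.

β_Harlan = 0.610 × 37.64% / 21.30% = 1.0780
β_Ingram = 0.717 × 44.67% / 21.30% = 1.5037
β_Quill = 0.737 × 43.87% / 21.30% = 1.5179
β_Durant = 0.722 × 52.60% / 21.30% = 1.7830
β_P = Σ w_i β_i = 0.28×1.0780 + 0.18×1.5037 + 0.15×1.5179 + 0.39×1.7830 = 1.4956
MRP = 11.29% − 5.14% = 6.15%
E(R_P) = R_f + β_P × MRP = 5.14% + 1.4956 × 6.15% = 14.34%

14.34%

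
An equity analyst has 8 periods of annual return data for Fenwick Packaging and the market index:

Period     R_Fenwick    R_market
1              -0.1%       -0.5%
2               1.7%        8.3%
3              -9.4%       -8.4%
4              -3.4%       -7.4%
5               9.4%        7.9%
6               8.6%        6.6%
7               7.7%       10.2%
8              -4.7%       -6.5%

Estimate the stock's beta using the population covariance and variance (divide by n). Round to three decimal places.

0.798

Mean R_i = (-0.1 + 1.7 − 9.4 − 3.4 + 9.4 + 8.6 + 7.7 − 4.7) / 8 = 1.2250%
Mean R_m = (-0.5 + 8.3 − 8.4 − 7.4 + 7.9 + 6.6 + 10.2 − 6.5) / 8 = 1.2750%
Σ(R_i − R̄_i)(R_m − R̄_m) = 345.8950  ⇒  Cov = 345.8950 / 8 = 43.2369
Σ(R_m − R̄_m)² = 433.7150  ⇒  Var(R_m) = 433.7150 / 8 = 54.2144
β = Cov / Var(R_m) = 43.2369 / 54.2144 = 0.7975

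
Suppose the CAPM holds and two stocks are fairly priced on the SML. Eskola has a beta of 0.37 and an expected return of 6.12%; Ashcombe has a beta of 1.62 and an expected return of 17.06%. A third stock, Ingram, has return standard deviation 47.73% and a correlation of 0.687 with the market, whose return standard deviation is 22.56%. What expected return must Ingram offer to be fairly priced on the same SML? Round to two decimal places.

15.60%

MRP = (17.06% − 6.12%) / (1.62 − 0.37) = 8.7520%
R_f = 6.12% − 0.37 × 8.7520% = 2.8818%
β_Ingram = ρ·σ_i/σ_m = 0.687 × 47.73 / 22.56 = 1.4535
E(R_Ingram) = R_f + β × MRP = 2.8818% + 1.4535 × 8.7520% = 15.60%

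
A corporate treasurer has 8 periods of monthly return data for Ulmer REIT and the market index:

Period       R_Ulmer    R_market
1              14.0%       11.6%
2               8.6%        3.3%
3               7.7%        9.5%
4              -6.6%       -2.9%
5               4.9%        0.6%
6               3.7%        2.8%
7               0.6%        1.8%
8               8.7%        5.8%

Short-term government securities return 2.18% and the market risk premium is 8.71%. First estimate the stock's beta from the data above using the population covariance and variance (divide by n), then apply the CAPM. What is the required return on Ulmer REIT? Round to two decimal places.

Mean R_i = (14.0 + 8.6 + 7.7 − 6.6 + 4.9 + 3.7 + 0.6 + 8.7) / 8 = 5.2000%
Mean R_m = (11.6 + 3.3 + 9.5 − 2.9 + 0.6 + 2.8 + 1.8 + 5.8) / 8 = 4.0625%
Σ(R_i − R̄_i)(R_m − R̄_m) = 178.9100  ⇒  Cov = 178.9100 / 8 = 22.3638
Σ(R_m − R̄_m)² = 157.1588  ⇒  Var(R_m) = 157.1588 / 8 = 19.6449
β = Cov / Var(R_m) = 22.3638 / 19.6449 = 1.1384
E(R) = R_f + β × MRP = 2.18% + 1.1384 × 8.71% = 12.10%

12.10%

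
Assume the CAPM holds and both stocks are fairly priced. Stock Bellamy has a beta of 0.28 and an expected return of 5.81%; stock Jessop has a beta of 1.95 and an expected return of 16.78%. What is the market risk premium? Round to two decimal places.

6.57%

Both satisfy E(R) = R_f + β·MRP, so the slope of the SML is
MRP = (16.78% − 5.81%) / (1.95 − 0.28) = 10.97% / 1.67 = 6.5689%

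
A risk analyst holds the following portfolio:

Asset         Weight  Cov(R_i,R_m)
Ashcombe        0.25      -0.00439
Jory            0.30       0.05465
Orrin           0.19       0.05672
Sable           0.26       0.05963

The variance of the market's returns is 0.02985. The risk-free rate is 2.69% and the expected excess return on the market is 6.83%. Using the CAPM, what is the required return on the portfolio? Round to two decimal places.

12.20%

β_Ashcombe = -0.00439 / 0.02985 = -0.1471
β_Jory = 0.05465 / 0.02985 = 1.8308
β_Orrin = 0.05672 / 0.02985 = 1.9002
β_Sable = 0.05963 / 0.02985 = 1.9977
β_P = Σ w_i β_i = 0.25×-0.1471 + 0.30×1.8308 + 0.19×1.9002 + 0.26×1.9977 = 1.3929
E(R_P) = R_f + β_P × MRP = 2.69% + 1.3929 × 6.83% = 12.20%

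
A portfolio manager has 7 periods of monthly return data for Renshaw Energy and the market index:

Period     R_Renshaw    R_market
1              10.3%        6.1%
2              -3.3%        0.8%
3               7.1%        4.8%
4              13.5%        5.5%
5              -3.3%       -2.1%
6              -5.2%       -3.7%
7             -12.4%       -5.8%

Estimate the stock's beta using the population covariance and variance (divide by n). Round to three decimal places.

1.888

Mean R_i = (10.3 − 3.3 + 7.1 + 13.5 − 3.3 − 5.2 − 12.4) / 7 = 0.9571%
Mean R_m = (6.1 + 0.8 + 4.8 + 5.5 − 2.1 − 3.7 − 5.8) / 7 = 0.8000%
Σ(R_i − R̄_i)(R_m − R̄_m) = 261.2500  ⇒  Cov = 261.2500 / 7 = 37.3214
Σ(R_m − R̄_m)² = 138.4000  ⇒  Var(R_m) = 138.4000 / 7 = 19.7714
β = Cov / Var(R_m) = 37.3214 / 19.7714 = 1.8876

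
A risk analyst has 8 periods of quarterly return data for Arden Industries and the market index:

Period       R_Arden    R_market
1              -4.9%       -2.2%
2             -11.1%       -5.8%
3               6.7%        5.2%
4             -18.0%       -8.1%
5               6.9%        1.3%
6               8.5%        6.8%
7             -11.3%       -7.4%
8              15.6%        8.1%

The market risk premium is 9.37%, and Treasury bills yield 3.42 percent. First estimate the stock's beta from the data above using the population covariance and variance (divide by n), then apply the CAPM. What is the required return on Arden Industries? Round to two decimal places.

20.05%

Mean R_i = (-4.9 − 11.1 + 6.7 − 18.0 + 6.9 + 8.5 − 11.3 + 15.6) / 8 = -0.9500%
Mean R_m = (-2.2 − 5.8 + 5.2 − 8.1 + 1.3 + 6.8 − 7.4 + 8.1) / 8 = -0.2625%
Σ(R_i − R̄_i)(R_m − R̄_m) = 530.5550  ⇒  Cov = 530.5550 / 8 = 66.3194
Σ(R_m − R̄_m)² = 298.8788  ⇒  Var(R_m) = 298.8788 / 8 = 37.3599
β = Cov / Var(R_m) = 66.3194 / 37.3599 = 1.7751
E(R) = R_f + β × MRP = 3.42% + 1.7751 × 9.37% = 20.05%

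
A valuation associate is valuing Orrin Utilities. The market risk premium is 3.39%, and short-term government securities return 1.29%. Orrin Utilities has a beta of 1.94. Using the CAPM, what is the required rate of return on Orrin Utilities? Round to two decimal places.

7.87%

E(R) = R_f + β × MRP = 1.29% + 1.94 × 3.39% = 7.87%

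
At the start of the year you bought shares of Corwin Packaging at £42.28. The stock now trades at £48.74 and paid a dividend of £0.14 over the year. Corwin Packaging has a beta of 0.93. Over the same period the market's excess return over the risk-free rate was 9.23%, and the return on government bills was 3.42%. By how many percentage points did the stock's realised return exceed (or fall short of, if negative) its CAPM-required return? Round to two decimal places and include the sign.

Realised HPR = (P1 + D1 − P0) / P0 = (48.74 + 0.14 − 42.28) / 42.28 = 6.60 / 42.28 = 15.6102%
CAPM required = R_f + β·MRP = 3.42% + 0.93 × 9.23% = 12.0039%
α = realised − required = 15.6102% − 12.0039% = +3.61%

+3.61%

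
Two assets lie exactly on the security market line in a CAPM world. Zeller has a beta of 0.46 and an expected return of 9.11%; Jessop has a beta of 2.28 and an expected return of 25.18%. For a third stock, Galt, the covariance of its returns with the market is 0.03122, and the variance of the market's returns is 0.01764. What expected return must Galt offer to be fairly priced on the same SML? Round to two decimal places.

MRP = (25.18% − 9.11%) / (2.28 − 0.46) = 8.8297%
R_f = 9.11% − 0.46 × 8.8297% = 5.0483%
β_Galt = Cov / Var(R_m) = 0.03122 / 0.01764 = 1.7698
E(R_Galt) = R_f + β × MRP = 5.0483% + 1.7698 × 8.8297% = 20.68%

20.68%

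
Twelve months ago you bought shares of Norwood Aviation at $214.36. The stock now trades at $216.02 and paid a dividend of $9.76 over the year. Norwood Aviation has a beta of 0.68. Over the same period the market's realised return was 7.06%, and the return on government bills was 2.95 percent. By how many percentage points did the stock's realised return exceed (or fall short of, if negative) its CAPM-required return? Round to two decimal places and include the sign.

-0.42%

Realised HPR = (P1 + D1 − P0) / P0 = (216.02 + 9.76 − 214.36) / 214.36 = 11.42 / 214.36 = 5.3275%
MRP = 7.06% − 2.95% = 4.11%
CAPM required = R_f + β·MRP = 2.95% + 0.68 × 4.11% = 5.7448%
α = realised − required = 5.3275% − 5.7448% = -0.42%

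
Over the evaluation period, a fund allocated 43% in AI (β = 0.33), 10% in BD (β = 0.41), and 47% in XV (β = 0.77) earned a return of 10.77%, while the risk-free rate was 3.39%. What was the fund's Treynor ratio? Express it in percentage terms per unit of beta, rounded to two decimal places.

β_P = 0.43×0.33 + 0.10×0.41 + 0.47×0.77 = 0.5448
Treynor = (R_P − R_f) / β_P = (10.77% − 3.39%) / 0.5448 = 7.38% / 0.5448 = 13.55%

13.55%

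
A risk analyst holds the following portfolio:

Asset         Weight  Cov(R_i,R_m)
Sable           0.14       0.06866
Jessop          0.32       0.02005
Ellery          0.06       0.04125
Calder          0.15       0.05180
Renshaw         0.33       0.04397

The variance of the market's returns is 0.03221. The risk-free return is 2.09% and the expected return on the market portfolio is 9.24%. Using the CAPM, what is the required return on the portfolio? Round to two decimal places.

11.14%

β_Sable = 0.06866 / 0.03221 = 2.1316
β_Jessop = 0.02005 / 0.03221 = 0.6225
β_Ellery = 0.04125 / 0.03221 = 1.2807
β_Calder = 0.05180 / 0.03221 = 1.6082
β_Renshaw = 0.04397 / 0.03221 = 1.3651
β_P = Σ w_i β_i = 0.14×2.1316 + 0.32×0.6225 + 0.06×1.2807 + 0.15×1.6082 + 0.33×1.3651 = 1.2662
MRP = 9.24% − 2.09% = 7.15%
E(R_P) = R_f + β_P × MRP = 2.09% + 1.2662 × 7.15% = 11.14%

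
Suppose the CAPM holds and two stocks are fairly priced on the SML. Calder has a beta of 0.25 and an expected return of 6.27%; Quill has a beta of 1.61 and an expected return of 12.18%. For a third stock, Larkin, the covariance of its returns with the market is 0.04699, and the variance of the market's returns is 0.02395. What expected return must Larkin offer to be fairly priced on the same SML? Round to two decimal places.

MRP = (12.18% − 6.27%) / (1.61 − 0.25) = 4.3456%
R_f = 6.27% − 0.25 × 4.3456% = 5.1836%
β_Larkin = Cov / Var(R_m) = 0.04699 / 0.02395 = 1.9620
E(R_Larkin) = R_f + β × MRP = 5.1836% + 1.9620 × 4.3456% = 13.71%

13.71%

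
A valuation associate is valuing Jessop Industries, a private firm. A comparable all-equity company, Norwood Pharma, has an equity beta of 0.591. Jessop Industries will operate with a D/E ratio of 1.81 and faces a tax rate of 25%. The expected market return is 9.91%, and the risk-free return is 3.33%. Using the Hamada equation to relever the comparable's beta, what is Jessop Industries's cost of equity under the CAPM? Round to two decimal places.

β_L = β_U × [1 + (1 − t)(D/E)] = 0.591 × [1 + (1 − 0.25) × 1.81]
    = 0.591 × [1 + 0.75 × 1.81] = 0.591 × 2.3575 = 1.3933
MRP = 9.91% − 3.33% = 6.58%
E(R) = R_f + β_L × MRP = 3.33% + 1.3933 × 6.58% = 12.50%

12.50%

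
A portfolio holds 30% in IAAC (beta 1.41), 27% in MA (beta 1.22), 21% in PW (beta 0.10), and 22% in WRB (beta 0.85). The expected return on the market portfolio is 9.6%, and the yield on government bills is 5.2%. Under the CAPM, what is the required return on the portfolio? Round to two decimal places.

β_P = Σ w_i β_i = 0.30×1.41 + 0.27×1.22 + 0.21×0.10 + 0.22×0.85 = 0.9604
MRP = 9.6% − 5.2% = 4.40%
E(R_P) = R_f + β_P × MRP = 5.2% + 0.9604 × 4.4% = 9.43%

9.43%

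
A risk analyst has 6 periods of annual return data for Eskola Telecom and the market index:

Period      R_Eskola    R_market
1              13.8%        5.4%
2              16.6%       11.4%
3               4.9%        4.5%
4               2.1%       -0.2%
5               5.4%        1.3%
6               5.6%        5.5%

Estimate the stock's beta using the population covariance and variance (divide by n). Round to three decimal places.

Mean R_i = (13.8 + 16.6 + 4.9 + 2.1 + 5.4 + 5.6) / 6 = 8.0667%
Mean R_m = (5.4 + 11.4 + 4.5 − 0.2 + 1.3 + 5.5) / 6 = 4.6500%
Σ(R_i − R̄_i)(R_m − R̄_m) = 98.1500  ⇒  Cov = 98.1500 / 6 = 16.3583
Σ(R_m − R̄_m)² = 81.6150  ⇒  Var(R_m) = 81.6150 / 6 = 13.6025
β = Cov / Var(R_m) = 16.3583 / 13.6025 = 1.2026

1.203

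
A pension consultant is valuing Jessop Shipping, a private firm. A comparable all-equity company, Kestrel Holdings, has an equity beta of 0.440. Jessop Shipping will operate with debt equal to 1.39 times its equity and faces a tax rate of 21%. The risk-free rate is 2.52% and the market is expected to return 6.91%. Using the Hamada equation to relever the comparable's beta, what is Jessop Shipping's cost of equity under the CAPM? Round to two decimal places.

6.57%

β_L = β_U × [1 + (1 − t)(D/E)] = 0.440 × [1 + (1 − 0.21) × 1.39]
    = 0.440 × [1 + 0.79 × 1.39] = 0.440 × 2.0981 = 0.9232
MRP = 6.91% − 2.52% = 4.39%
E(R) = R_f + β_L × MRP = 2.52% + 0.9232 × 4.39% = 6.57%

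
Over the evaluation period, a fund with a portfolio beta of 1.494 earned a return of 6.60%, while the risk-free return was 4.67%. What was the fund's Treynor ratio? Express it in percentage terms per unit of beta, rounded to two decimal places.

1.29%

Treynor = (R_P − R_f) / β_P = (6.60% − 4.67%) / 1.4940 = 1.93% / 1.4940 = 1.29%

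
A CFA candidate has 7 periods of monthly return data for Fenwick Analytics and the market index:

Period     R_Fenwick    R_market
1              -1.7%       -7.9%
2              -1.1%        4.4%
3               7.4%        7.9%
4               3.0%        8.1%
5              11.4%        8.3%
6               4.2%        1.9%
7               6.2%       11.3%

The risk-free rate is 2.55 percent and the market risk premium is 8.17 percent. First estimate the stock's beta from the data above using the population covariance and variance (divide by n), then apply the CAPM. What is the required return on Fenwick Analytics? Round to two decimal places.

6.59%

Mean R_i = (-1.7 − 1.1 + 7.4 + 3.0 + 11.4 + 4.2 + 6.2) / 7 = 4.2000%
Mean R_m = (-7.9 + 4.4 + 7.9 + 8.1 + 8.3 + 1.9 + 11.3) / 7 = 4.8571%
Σ(R_i − R̄_i)(R_m − R̄_m) = 121.2100  ⇒  Cov = 121.2100 / 7 = 17.3157
Σ(R_m − R̄_m)² = 244.8371  ⇒  Var(R_m) = 244.8371 / 7 = 34.9767
β = Cov / Var(R_m) = 17.3157 / 34.9767 = 0.4951
E(R) = R_f + β × MRP = 2.55% + 0.4951 × 8.17% = 6.59%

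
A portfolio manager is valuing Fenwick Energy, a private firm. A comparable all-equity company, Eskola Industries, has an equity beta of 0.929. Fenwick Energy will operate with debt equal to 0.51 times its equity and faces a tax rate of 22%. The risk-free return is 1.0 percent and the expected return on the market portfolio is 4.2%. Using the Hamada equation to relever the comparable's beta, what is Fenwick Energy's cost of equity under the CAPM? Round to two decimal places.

5.16%

β_L = β_U × [1 + (1 − t)(D/E)] = 0.929 × [1 + (1 − 0.22) × 0.51]
    = 0.929 × [1 + 0.78 × 0.51] = 0.929 × 1.3978 = 1.2986
MRP = 4.2% − 1.0% = 3.20%
E(R) = R_f + β_L × MRP = 1.0% + 1.2986 × 3.2% = 5.16%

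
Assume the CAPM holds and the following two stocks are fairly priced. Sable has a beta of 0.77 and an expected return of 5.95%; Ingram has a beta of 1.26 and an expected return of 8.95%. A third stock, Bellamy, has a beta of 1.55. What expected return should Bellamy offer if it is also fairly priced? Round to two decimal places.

MRP (SML slope) = (8.95% − 5.95%) / (1.26 − 0.77) = 3.00% / 0.49 = 6.1224%
R_f (intercept) = 5.95% − 0.77 × 6.1224% = 1.2358%
E(R_Bellamy) = R_f + β × MRP = 1.2358% + 1.55 × 6.1224% = 10.73%

10.73%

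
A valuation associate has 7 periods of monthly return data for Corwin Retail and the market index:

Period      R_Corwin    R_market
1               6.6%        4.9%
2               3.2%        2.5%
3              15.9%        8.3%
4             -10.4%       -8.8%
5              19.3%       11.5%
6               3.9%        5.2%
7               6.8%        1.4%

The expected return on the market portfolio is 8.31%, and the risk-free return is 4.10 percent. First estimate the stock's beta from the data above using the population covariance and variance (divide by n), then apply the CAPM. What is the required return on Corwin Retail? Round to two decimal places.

Mean R_i = (6.6 + 3.2 + 15.9 − 10.4 + 19.3 + 3.9 + 6.8) / 7 = 6.4714%
Mean R_m = (4.9 + 2.5 + 8.3 − 8.8 + 11.5 + 5.2 + 1.4) / 7 = 3.5714%
Σ(R_i − R̄_i)(R_m − R̄_m) = 353.7943  ⇒  Cov = 353.7943 / 7 = 50.5420
Σ(R_m − R̄_m)² = 248.5543  ⇒  Var(R_m) = 248.5543 / 7 = 35.5078
β = Cov / Var(R_m) = 50.5420 / 35.5078 = 1.4234
MRP = 8.31% − 4.10% = 4.21%
E(R) = R_f + β × MRP = 4.10% + 1.4234 × 4.21% = 10.09%

10.09%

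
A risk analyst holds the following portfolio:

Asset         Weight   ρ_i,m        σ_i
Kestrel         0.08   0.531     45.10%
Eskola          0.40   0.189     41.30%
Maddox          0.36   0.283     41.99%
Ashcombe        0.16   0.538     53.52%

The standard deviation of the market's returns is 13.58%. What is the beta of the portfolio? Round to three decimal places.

1.025

β_Kestrel = 0.531 × 45.10% / 13.58% = 1.7635
β_Eskola = 0.189 × 41.30% / 13.58% = 0.5748
β_Maddox = 0.283 × 41.99% / 13.58% = 0.8750
β_Ashcombe = 0.538 × 53.52% / 13.58% = 2.1203
β_P = Σ w_i β_i = 0.08×1.7635 + 0.40×0.5748 + 0.36×0.8750 + 0.16×2.1203 = 1.0252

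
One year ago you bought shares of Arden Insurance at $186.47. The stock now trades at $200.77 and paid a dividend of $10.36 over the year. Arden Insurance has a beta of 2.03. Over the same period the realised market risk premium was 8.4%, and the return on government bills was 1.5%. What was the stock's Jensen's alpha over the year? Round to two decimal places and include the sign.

Realised HPR = (P1 + D1 − P0) / P0 = (200.77 + 10.36 − 186.47) / 186.47 = 24.66 / 186.47 = 13.2246%
CAPM required = R_f + β·MRP = 1.5% + 2.03 × 8.4% = 18.5520%
α = realised − required = 13.2246% − 18.5520% = -5.33%

-5.33%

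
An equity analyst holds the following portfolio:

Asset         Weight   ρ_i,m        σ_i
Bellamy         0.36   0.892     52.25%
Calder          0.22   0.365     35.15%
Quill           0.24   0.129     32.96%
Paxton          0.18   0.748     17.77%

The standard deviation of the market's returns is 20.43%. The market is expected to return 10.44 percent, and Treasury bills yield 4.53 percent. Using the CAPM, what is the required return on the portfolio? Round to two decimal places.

11.19%

β_Bellamy = 0.892 × 52.25% / 20.43% = 2.2813
β_Calder = 0.365 × 35.15% / 20.43% = 0.6280
β_Quill = 0.129 × 32.96% / 20.43% = 0.2081
β_Paxton = 0.748 × 17.77% / 20.43% = 0.6506
β_P = Σ w_i β_i = 0.36×2.2813 + 0.22×0.6280 + 0.24×0.2081 + 0.18×0.6506 = 1.1265
MRP = 10.44% − 4.53% = 5.91%
E(R_P) = R_f + β_P × MRP = 4.53% + 1.1265 × 5.91% = 11.19%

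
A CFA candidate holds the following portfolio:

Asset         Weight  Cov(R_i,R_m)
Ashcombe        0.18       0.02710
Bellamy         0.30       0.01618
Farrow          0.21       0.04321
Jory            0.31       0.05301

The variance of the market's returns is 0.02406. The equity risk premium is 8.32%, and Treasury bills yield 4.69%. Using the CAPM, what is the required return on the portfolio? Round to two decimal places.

16.88%

β_Ashcombe = 0.02710 / 0.02406 = 1.1264
β_Bellamy = 0.01618 / 0.02406 = 0.6725
β_Farrow = 0.04321 / 0.02406 = 1.7959
β_Jory = 0.05301 / 0.02406 = 2.2032
β_P = Σ w_i β_i = 0.18×1.1264 + 0.30×0.6725 + 0.21×1.7959 + 0.31×2.2032 = 1.4646
E(R_P) = R_f + β_P × MRP = 4.69% + 1.4646 × 8.32% = 16.88%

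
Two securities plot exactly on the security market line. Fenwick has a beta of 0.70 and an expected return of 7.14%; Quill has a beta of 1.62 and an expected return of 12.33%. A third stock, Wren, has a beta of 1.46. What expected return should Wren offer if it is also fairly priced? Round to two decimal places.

11.43%

MRP (SML slope) = (12.33% − 7.14%) / (1.62 − 0.70) = 5.19% / 0.92 = 5.6413%
R_f (intercept) = 7.14% − 0.70 × 5.6413% = 3.1911%
E(R_Wren) = R_f + β × MRP = 3.1911% + 1.46 × 5.6413% = 11.43%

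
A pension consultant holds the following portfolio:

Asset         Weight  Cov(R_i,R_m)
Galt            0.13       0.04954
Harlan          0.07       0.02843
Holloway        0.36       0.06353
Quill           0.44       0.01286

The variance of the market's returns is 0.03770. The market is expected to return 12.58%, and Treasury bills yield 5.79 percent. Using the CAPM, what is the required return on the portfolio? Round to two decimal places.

12.45%

β_Galt = 0.04954 / 0.03770 = 1.3141
β_Harlan = 0.02843 / 0.03770 = 0.7541
β_Holloway = 0.06353 / 0.03770 = 1.6851
β_Quill = 0.01286 / 0.03770 = 0.3411
β_P = Σ w_i β_i = 0.13×1.3141 + 0.07×0.7541 + 0.36×1.6851 + 0.44×0.3411 = 0.9803
MRP = 12.58% − 5.79% = 6.79%
E(R_P) = R_f + β_P × MRP = 5.79% + 0.9803 × 6.79% = 12.45%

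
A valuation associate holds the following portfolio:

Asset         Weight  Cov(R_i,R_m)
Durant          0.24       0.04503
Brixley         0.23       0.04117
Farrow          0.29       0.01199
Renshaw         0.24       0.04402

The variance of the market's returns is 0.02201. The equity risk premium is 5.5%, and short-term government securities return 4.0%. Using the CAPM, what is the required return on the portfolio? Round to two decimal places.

β_Durant = 0.04503 / 0.02201 = 2.0459
β_Brixley = 0.04117 / 0.02201 = 1.8705
β_Farrow = 0.01199 / 0.02201 = 0.5448
β_Renshaw = 0.04402 / 0.02201 = 2.0000
β_P = Σ w_i β_i = 0.24×2.0459 + 0.23×1.8705 + 0.29×0.5448 + 0.24×2.0000 = 1.5592
E(R_P) = R_f + β_P × MRP = 4.0% + 1.5592 × 5.5% = 12.58%

12.58%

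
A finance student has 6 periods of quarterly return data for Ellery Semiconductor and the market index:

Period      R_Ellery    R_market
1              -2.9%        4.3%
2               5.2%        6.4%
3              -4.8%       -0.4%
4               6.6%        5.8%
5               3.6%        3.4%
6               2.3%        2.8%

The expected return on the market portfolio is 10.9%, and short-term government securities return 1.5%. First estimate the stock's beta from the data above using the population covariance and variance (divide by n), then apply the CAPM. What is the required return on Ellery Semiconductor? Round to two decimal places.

Mean R_i = (-2.9 + 5.2 − 4.8 + 6.6 + 3.6 + 2.3) / 6 = 1.6667%
Mean R_m = (4.3 + 6.4 − 0.4 + 5.8 + 3.4 + 2.8) / 6 = 3.7167%
Σ(R_i − R̄_i)(R_m − R̄_m) = 42.5233  ⇒  Cov = 42.5233 / 6 = 7.0872
Σ(R_m − R̄_m)² = 29.7683  ⇒  Var(R_m) = 29.7683 / 6 = 4.9614
β = Cov / Var(R_m) = 7.0872 / 4.9614 = 1.4285
MRP = 10.9% − 1.5% = 9.40%
E(R) = R_f + β × MRP = 1.5% + 1.4285 × 9.4% = 14.93%

14.93%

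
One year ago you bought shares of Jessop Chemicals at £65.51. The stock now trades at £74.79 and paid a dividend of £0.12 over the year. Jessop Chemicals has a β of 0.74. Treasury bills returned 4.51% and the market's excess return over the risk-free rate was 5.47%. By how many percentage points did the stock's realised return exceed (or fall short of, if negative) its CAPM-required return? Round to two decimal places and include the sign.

Realised HPR = (P1 + D1 − P0) / P0 = (74.79 + 0.12 − 65.51) / 65.51 = 9.40 / 65.51 = 14.3490%
CAPM required = R_f + β·MRP = 4.51% + 0.74 × 5.47% = 8.5578%
α = realised − required = 14.3490% − 8.5578% = +5.79%

+5.79%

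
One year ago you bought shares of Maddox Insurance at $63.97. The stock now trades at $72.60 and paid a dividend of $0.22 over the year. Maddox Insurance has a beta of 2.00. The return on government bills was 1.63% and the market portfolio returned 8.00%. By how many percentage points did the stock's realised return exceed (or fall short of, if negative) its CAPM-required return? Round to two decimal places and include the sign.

Realised HPR = (P1 + D1 − P0) / P0 = (72.60 + 0.22 − 63.97) / 63.97 = 8.85 / 63.97 = 13.8346%
MRP = 8.00% − 1.63% = 6.37%
CAPM required = R_f + β·MRP = 1.63% + 2.00 × 6.37% = 14.3700%
α = realised − required = 13.8346% − 14.3700% = -0.54%

-0.54%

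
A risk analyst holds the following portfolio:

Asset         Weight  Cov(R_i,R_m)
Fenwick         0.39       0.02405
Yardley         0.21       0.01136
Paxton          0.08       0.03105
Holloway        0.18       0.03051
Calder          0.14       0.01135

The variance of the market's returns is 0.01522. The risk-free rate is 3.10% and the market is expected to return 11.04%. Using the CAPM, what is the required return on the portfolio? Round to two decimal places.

β_Fenwick = 0.02405 / 0.01522 = 1.5802
β_Yardley = 0.01136 / 0.01522 = 0.7464
β_Paxton = 0.03105 / 0.01522 = 2.0401
β_Holloway = 0.03051 / 0.01522 = 2.0046
β_Calder = 0.01135 / 0.01522 = 0.7457
β_P = Σ w_i β_i = 0.39×1.5802 + 0.21×0.7464 + 0.08×2.0401 + 0.18×2.0046 + 0.14×0.7457 = 1.4015
MRP = 11.04% − 3.10% = 7.94%
E(R_P) = R_f + β_P × MRP = 3.10% + 1.4015 × 7.94% = 14.23%

14.23%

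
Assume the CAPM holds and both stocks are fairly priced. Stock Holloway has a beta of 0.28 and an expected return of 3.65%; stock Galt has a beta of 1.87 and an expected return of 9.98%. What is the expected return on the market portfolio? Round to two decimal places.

Both satisfy E(R) = R_f + β·MRP, so the slope of the SML is
MRP = (9.98% − 3.65%) / (1.87 − 0.28) = 6.33% / 1.59 = 3.9811%
R_f = E(R_Holloway) − β_Holloway·MRP = 3.65% − 0.28 × 3.9811% = 2.5353%
E(R_m) = R_f + MRP = 2.5353% + 3.9811% = 6.52%

6.52%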